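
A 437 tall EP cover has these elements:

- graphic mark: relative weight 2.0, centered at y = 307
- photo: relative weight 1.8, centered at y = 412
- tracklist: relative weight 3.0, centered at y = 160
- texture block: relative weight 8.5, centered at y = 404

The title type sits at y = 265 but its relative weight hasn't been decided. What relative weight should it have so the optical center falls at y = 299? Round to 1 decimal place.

w ≈ 20.4

Known weights sum to 2.0 + 1.8 + 3.0 + 8.5 = 15.3; their moment is 2.0·307 + 1.8·412 + 3.0·160 + 8.5·404 = 5269.6.
Set Σw·y/Σw = 299: (5269.6 + 265w) = 299·(15.3 + w).
Solving: w = (299·15.3 − 5269.6) / (265 − 299) = -694.9 / -34 ≈ 20.44.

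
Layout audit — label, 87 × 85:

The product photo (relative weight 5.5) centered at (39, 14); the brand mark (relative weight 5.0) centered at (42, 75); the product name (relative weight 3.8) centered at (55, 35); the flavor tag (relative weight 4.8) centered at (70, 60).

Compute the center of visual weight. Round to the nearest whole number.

(51, 46)

Σw = 5.5 + 5.0 + 3.8 + 4.8 = 19.1.
Σw·x = 5.5·39 + 5.0·42 + 3.8·55 + 4.8·70 = 969.5, so x̄ = 969.5/19.1 ≈ 50.76.
Σw·y = 5.5·14 + 5.0·75 + 3.8·35 + 4.8·60 = 873.0, so ȳ = 873.0/19.1 ≈ 45.71.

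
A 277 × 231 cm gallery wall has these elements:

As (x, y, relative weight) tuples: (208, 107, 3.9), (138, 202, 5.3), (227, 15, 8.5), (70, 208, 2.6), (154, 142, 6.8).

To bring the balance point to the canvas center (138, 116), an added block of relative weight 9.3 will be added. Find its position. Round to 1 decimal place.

After adding the added block, total weight = 3.9 + 5.3 + 8.5 + 2.6 + 6.8 + 9.3 = 36.4.
x: need Σw·x = 36.4·138 = 5023.2. Existing = 3.9·208 + 5.3·138 + 8.5·227 + 2.6·70 + 6.8·154 = 4701.3. Remainder 321.9 / 9.3 ≈ 34.61.
y: need Σw·y = 36.4·116 = 4222.4. Existing = 3.9·107 + 5.3·202 + 8.5·15 + 2.6·208 + 6.8·142 = 3121.8. Remainder 1100.6 / 9.3 ≈ 118.34.

(34.6, 118.3)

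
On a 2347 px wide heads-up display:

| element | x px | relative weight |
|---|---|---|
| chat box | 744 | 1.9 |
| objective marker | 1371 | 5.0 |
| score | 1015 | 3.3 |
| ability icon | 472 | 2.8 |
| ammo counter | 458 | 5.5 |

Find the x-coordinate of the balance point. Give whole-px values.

Total weight = 1.9 + 5.0 + 3.3 + 2.8 + 5.5 = 18.5.
x: (1.9·744 + 5.0·1371 + 3.3·1015 + 2.8·472 + 5.5·458) / 18.5 = 15458.7 / 18.5 ≈ 835.61

x ≈ 836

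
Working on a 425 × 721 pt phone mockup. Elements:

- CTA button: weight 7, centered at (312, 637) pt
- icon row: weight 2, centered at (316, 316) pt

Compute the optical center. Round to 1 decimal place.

Σw = 7 + 2 = 9.
x: (7·312 + 2·316) / 9 = 2816 / 9 ≈ 312.89
y: (7·637 + 2·316) / 9 = 5091 / 9 ≈ 565.67

(312.9, 565.7)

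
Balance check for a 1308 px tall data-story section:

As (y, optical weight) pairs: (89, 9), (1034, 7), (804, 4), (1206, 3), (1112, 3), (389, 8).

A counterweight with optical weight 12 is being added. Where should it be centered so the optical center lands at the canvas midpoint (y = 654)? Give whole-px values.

y ≈ 730

With the counterweight, Σw becomes 9 + 7 + 4 + 3 + 3 + 8 + 12 = 46.
y: target moment 46×654 = 30084; current 9·89 + 7·1034 + 4·804 + 3·1206 + 3·1112 + 8·389 = 21321; the counterweight supplies 8763, so y = 8763/12 ≈ 730.25.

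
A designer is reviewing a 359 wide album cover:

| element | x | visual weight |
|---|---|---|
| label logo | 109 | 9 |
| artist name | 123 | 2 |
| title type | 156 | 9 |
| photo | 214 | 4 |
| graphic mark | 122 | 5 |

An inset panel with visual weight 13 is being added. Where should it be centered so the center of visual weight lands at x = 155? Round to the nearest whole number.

x ≈ 186

With the inset panel, Σw becomes 9 + 2 + 9 + 4 + 5 + 13 = 42.
x: target moment 42×155 = 6510; current 9·109 + 2·123 + 9·156 + 4·214 + 5·122 = 4097; the inset panel supplies 2413, so x = 2413/13 ≈ 185.62.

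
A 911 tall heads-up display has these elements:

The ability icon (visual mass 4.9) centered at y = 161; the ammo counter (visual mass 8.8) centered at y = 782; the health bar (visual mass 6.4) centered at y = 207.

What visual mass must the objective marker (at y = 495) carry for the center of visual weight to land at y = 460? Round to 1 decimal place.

Existing Σw = 20.1 (4.9 + 8.8 + 6.4); existing moment 4.9·161 + 8.8·782 + 6.4·207 = 8995.3.
Set Σw·y/Σw = 460: (8995.3 + 495w) = 460·(20.1 + w).
Rearranging, w·(495 − 460) = 460·20.1 − 8995.3 = 250.7, so w ≈ 250.7/35 = 7.16.

w ≈ 7.2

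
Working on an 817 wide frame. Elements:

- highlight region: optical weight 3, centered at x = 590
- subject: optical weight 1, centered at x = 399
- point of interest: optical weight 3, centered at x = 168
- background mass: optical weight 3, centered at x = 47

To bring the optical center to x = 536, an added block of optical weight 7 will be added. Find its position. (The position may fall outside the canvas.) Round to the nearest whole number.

x ≈ 900

New total weight: (3 + 1 + 3 + 3) + 7 = 17.
x: need Σw·x = 17·536 = 9112. Existing = 3·590 + 1·399 + 3·168 + 3·47 = 2814. Remainder 6298 / 7 ≈ 899.71.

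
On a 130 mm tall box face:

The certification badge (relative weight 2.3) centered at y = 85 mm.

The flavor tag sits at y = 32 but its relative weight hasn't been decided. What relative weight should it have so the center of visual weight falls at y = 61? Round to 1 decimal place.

w ≈ 1.9

The single fixed element contributes weight 2.3, moment 2.3·85 = 195.5.
For the centroid to hit 61: (195.5 + w·32) / (2.3 + w) = 61.
Solving: w = (61·2.3 − 195.5) / (32 − 61) = -55.2 / -29 ≈ 1.90.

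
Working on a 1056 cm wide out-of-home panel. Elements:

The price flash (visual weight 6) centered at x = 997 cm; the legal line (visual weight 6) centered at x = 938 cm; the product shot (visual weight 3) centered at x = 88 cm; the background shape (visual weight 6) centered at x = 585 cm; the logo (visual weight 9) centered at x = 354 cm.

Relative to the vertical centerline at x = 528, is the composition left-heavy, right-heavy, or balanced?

Total weight = 6 + 6 + 3 + 6 + 9 = 30.
x-moment: 6·997 + 6·938 + 3·88 + 6·585 + 9·354 = 18570; centroid 18570/30 ≈ 619.00.
619.0 vs midline 528 → right-heavy.

right-heavy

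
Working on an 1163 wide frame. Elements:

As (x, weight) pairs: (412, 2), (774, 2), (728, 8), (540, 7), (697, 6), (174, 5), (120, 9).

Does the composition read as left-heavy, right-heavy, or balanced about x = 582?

left-heavy

Weights sum to 2 + 2 + 8 + 7 + 6 + 5 + 9 = 39.
Σw·x = 18108; x̄ = 18108/39 ≈ 464.31.
464.3 lies left of the midline 582, so the layout is left-heavy.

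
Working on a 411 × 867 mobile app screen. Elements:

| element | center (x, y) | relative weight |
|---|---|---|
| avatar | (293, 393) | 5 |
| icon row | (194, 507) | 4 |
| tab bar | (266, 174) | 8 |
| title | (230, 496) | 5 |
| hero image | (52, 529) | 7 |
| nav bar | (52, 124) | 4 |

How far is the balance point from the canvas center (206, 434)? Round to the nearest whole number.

≈ 72

Σw = 5 + 4 + 8 + 5 + 7 + 4 = 33.
x: moment 6091 / weight 33 ≈ 184.58
y: moment 12064 / weight 33 ≈ 365.58
From (206, 434): dx = -21.42, dy = -68.42, so the distance is √(dx²+dy²) ≈ 71.70.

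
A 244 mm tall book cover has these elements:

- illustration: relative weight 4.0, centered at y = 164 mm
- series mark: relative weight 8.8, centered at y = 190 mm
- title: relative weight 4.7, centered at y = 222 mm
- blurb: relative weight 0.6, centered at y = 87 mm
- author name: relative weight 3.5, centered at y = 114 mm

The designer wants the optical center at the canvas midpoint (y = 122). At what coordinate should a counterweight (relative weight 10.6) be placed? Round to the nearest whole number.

New total weight: (4.0 + 8.8 + 4.7 + 0.6 + 3.5) + 10.6 = 32.2.
Along y: (3822.6 + 10.6·y) / 32.2 = 122 (existing moment 4.0·164 + 8.8·190 + 4.7·222 + 0.6·87 + 3.5·114 = 3822.6) ⇒ y = (3928.4 − 3822.6) / 10.6 ≈ 9.98.

y ≈ 10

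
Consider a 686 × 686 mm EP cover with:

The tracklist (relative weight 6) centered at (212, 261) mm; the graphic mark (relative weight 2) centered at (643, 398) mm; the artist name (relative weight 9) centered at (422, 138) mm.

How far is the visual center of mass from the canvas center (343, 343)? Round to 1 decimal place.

Weights sum to 6 + 2 + 9 = 17.
Σw·x = 6·212 + 2·643 + 9·422 = 6356, so x̄ = 6356/17 ≈ 373.88.
Σw·y = 6·261 + 2·398 + 9·138 = 3604, so ȳ = 3604/17 ≈ 212.00.
From (343, 343): dx = 30.88, dy = -131.00, so the distance is √(dx²+dy²) ≈ 134.59.

≈ 134.6 mm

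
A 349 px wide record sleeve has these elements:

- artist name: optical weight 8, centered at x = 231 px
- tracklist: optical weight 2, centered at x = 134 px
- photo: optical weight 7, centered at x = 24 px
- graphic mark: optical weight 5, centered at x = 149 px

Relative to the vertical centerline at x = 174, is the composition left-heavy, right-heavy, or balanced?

Σw = 8 + 2 + 7 + 5 = 22.
x-moment: 8·231 + 2·134 + 7·24 + 5·149 = 3029; centroid 3029/22 ≈ 137.68.
Since 137.7 is left of 174, the composition reads left-heavy.

left-heavy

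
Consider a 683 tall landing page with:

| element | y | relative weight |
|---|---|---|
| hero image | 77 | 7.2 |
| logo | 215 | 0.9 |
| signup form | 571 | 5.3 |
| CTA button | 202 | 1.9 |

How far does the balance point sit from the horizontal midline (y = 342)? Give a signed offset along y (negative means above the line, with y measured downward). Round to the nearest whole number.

≈ -70

Σw = 7.2 + 0.9 + 5.3 + 1.9 = 15.3.
y-moment: 7.2·77 + 0.9·215 + 5.3·571 + 1.9·202 = 4158.0; centroid 4158.0/15.3 ≈ 271.76.
Offset from y = 342: 271.76 − 342 ≈ -70.24.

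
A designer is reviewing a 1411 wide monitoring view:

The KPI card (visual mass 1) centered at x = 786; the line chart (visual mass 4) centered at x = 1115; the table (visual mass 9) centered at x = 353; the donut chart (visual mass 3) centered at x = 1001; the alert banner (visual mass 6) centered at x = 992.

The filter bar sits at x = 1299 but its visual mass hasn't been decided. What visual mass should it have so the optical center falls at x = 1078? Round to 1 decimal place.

Existing Σw = 23 (1 + 4 + 9 + 3 + 6); existing moment 1·786 + 4·1115 + 9·353 + 3·1001 + 6·992 = 17378.
For the centroid to hit 1078: (17378 + w·1299) / (23 + w) = 1078.
Solving: w = (1078·23 − 17378) / (1299 − 1078) = 7416 / 221 ≈ 33.56.

w ≈ 33.6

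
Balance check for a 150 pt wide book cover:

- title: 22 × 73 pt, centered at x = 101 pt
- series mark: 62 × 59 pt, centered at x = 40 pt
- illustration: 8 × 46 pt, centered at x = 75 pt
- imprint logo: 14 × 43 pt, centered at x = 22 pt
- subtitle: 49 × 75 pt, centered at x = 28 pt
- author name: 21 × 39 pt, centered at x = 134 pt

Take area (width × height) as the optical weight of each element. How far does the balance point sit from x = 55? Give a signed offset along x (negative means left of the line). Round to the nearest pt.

Areas: title 22·73 = 1606, series mark 62·59 = 3658, illustration 8·46 = 368, imprint logo 14·43 = 602, subtitle 49·75 = 3675, author name 21·39 = 819. Total weight = 10728.
Σw·x = 562016; x̄ = 562016/10728 ≈ 52.39.
Difference: 52.39 − 55 ≈ -2.61.

≈ -3 pt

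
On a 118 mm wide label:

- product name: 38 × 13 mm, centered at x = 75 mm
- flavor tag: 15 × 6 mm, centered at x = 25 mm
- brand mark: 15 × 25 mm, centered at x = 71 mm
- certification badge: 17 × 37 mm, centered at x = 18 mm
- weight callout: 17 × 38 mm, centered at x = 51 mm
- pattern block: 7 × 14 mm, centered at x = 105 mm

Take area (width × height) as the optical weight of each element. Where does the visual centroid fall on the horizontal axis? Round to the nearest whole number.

x ≈ 52

Taking area as weight: product name 38·13 = 494, flavor tag 15·6 = 90, brand mark 15·25 = 375, certification badge 17·37 = 629, weight callout 17·38 = 646, pattern block 7·14 = 98. Sum 2332.
x: (494·75 + 90·25 + 375·71 + 629·18 + 646·51 + 98·105) / 2332 = 120483 / 2332 ≈ 51.67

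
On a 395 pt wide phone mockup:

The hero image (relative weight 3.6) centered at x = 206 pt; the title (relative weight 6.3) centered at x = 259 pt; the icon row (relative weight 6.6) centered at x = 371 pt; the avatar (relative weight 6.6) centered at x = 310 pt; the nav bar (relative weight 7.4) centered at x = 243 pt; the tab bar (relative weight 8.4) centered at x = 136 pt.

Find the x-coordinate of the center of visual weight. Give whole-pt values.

x ≈ 252

Weights sum to 3.6 + 6.3 + 6.6 + 6.6 + 7.4 + 8.4 = 38.9.
x-moment: 3.6·206 + 6.3·259 + 6.6·371 + 6.6·310 + 7.4·243 + 8.4·136 = 9808.5; centroid 9808.5/38.9 ≈ 252.15.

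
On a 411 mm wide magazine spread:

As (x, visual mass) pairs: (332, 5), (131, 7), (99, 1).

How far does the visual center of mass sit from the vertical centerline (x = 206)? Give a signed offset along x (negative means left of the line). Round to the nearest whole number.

Σw = 5 + 7 + 1 = 13.
Σw·x = 5·332 + 7·131 + 1·99 = 2676, so x̄ = 2676/13 ≈ 205.85.
Difference: 205.85 − 206 ≈ -0.15.

≈ 0 mm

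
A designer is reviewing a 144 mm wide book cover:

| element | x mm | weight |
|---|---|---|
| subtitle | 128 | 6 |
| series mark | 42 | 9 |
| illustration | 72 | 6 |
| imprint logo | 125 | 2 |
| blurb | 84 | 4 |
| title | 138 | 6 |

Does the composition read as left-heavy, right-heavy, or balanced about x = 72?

Σw = 6 + 9 + 6 + 2 + 4 + 6 = 33.
Σw·x = 2992; x̄ = 2992/33 ≈ 90.67.
90.7 vs midline 72 → right-heavy.

right-heavy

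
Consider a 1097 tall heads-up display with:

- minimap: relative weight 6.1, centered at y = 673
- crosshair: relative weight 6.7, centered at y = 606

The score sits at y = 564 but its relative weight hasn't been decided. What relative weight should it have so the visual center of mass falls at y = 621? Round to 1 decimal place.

Known weights sum to 6.1 + 6.7 = 12.8; their moment is 6.1·673 + 6.7·606 = 8165.5.
For the centroid to hit 621: (8165.5 + w·564) / (12.8 + w) = 621.
Solving: w = (621·12.8 − 8165.5) / (564 − 621) = -216.7 / -57 ≈ 3.80.

w ≈ 3.8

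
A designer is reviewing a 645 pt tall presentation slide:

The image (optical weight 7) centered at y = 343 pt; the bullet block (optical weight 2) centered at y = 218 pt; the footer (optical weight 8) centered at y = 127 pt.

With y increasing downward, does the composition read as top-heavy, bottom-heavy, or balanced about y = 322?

top-heavy

Σw = 7 + 2 + 8 = 17.
Σw·y = 7·343 + 2·218 + 8·127 = 3853, so ȳ = 3853/17 ≈ 226.65.
Since 226.6 is above (smaller y than) 322, the composition reads top-heavy.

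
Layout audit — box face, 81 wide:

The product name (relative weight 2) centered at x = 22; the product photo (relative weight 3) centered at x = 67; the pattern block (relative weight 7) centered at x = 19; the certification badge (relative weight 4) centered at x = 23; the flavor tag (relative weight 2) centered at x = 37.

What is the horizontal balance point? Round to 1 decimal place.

x ≈ 30.2

Total weight = 2 + 3 + 7 + 4 + 2 = 18.
x: (2·22 + 3·67 + 7·19 + 4·23 + 2·37) / 18 = 544 / 18 ≈ 30.22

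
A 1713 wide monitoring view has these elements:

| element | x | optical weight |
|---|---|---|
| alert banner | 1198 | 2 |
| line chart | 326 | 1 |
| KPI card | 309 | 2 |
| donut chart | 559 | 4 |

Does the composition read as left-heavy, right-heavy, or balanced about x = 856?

left-heavy

Σw = 2 + 1 + 2 + 4 = 9.
x: (2·1198 + 1·326 + 2·309 + 4·559) / 9 = 5576 / 9 ≈ 619.56
619.6 vs midline 856 → left-heavy.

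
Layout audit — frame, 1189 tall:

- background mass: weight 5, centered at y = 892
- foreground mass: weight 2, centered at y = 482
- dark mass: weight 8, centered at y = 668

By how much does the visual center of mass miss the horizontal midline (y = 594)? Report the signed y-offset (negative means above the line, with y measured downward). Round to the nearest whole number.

≈ 124

Total weight = 5 + 2 + 8 = 15.
y: (5·892 + 2·482 + 8·668) / 15 = 10768 / 15 ≈ 717.87
Against y = 594, that's 717.87 − 594 = 123.87.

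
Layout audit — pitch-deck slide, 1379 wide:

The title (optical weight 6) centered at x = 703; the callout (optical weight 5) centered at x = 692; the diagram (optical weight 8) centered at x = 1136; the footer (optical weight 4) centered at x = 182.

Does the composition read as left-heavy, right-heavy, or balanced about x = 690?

right-heavy

Weights sum to 6 + 5 + 8 + 4 = 23.
Σw·x = 6·703 + 5·692 + 8·1136 + 4·182 = 17494, so x̄ = 17494/23 ≈ 760.61.
760.6 vs midline 690 → right-heavy.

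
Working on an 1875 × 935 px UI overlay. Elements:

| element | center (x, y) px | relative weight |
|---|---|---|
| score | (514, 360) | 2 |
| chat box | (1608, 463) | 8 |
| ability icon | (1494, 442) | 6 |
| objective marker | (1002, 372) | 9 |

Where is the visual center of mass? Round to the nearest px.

(1275, 417)

Σw = 2 + 8 + 6 + 9 = 25.
x: (2·514 + 8·1608 + 6·1494 + 9·1002) / 25 = 31874 / 25 ≈ 1274.96
y: (2·360 + 8·463 + 6·442 + 9·372) / 25 = 10424 / 25 ≈ 416.96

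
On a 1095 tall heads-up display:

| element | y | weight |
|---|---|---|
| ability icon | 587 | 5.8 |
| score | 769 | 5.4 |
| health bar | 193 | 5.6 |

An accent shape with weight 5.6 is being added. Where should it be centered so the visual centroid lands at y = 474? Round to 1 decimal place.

After adding the accent shape, total weight = 5.8 + 5.4 + 5.6 + 5.6 = 22.4.
y: target moment 22.4×474 = 10617.6; current 5.8·587 + 5.4·769 + 5.6·193 = 8638.0; the accent shape supplies 1979.6, so y = 1979.6/5.6 ≈ 353.50.

y ≈ 353.5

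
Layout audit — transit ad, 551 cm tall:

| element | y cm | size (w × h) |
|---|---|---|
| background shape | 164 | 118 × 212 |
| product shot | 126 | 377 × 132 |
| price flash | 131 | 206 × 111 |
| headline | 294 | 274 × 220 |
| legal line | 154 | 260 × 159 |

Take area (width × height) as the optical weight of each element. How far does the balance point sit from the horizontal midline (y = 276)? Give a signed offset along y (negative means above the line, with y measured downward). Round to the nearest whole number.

≈ -88 cm

Areas: background shape 118·212 = 25016, product shot 377·132 = 49764, price flash 206·111 = 22866, headline 274·220 = 60280, legal line 260·159 = 41340. Total weight = 199266.
y-moment: 25016·164 + 49764·126 + 22866·131 + 60280·294 + 41340·154 = 37457014; centroid 37457014/199266 ≈ 187.97.
Against y = 276, that's 187.97 − 276 = -88.03.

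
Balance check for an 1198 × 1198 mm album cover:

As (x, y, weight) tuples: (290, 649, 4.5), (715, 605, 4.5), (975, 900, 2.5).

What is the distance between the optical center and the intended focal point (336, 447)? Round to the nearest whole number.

≈ 360 mm

Weights sum to 4.5 + 4.5 + 2.5 = 11.5.
x: (4.5·290 + 4.5·715 + 2.5·975) / 11.5 = 6960.0 / 11.5 ≈ 605.22
y: (4.5·649 + 4.5·605 + 2.5·900) / 11.5 = 7893.0 / 11.5 ≈ 686.35
Relative to (336, 447): Δ = (269.22, 239.35); |Δ| = √(269.22² + 239.35²) ≈ 360.23.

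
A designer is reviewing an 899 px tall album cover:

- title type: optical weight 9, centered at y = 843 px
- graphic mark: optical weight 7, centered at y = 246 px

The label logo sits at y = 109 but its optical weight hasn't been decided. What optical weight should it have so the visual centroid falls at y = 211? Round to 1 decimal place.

w ≈ 58.2

Existing Σw = 16 (9 + 7); existing moment 9·843 + 7·246 = 9309.
Balance at y = 211 requires (9309 + w·109) / (16 + w) = 211.
Rearranging, w·(109 − 211) = 211·16 − 9309 = -5933, so w ≈ -5933/-102 = 58.17.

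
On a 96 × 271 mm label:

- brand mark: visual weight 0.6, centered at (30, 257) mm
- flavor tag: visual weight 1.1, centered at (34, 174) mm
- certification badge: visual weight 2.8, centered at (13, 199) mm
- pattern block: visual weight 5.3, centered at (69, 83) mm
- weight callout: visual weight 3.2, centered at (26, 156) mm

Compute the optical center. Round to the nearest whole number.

(42, 142)

Weights sum to 0.6 + 1.1 + 2.8 + 5.3 + 3.2 = 13.0.
Σw·x = 0.6·30 + 1.1·34 + 2.8·13 + 5.3·69 + 3.2·26 = 540.7, so x̄ = 540.7/13.0 ≈ 41.59.
Σw·y = 0.6·257 + 1.1·174 + 2.8·199 + 5.3·83 + 3.2·156 = 1841.9, so ȳ = 1841.9/13.0 ≈ 141.68.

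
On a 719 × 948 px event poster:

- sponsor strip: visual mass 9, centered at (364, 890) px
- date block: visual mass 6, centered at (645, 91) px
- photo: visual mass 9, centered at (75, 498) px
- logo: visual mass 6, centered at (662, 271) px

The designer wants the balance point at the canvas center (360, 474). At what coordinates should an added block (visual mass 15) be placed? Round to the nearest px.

After adding the added block, total weight = 9 + 6 + 9 + 6 + 15 = 45.
Along x: (11793 + 15·x) / 45 = 360 (existing moment 9·364 + 6·645 + 9·75 + 6·662 = 11793) ⇒ x = (16200 − 11793) / 15 ≈ 293.80.
Along y: (14664 + 15·y) / 45 = 474 (existing moment 9·890 + 6·91 + 9·498 + 6·271 = 14664) ⇒ y = (21330 − 14664) / 15 ≈ 444.40.

(294, 444)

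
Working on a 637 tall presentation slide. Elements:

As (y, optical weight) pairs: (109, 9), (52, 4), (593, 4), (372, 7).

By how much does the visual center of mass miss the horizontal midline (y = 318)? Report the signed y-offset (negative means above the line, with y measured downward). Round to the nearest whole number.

Σw = 9 + 4 + 4 + 7 = 24.
Σw·y = 9·109 + 4·52 + 4·593 + 7·372 = 6165, so ȳ = 6165/24 ≈ 256.88.
Against y = 318, that's 256.88 − 318 = -61.12.

≈ -61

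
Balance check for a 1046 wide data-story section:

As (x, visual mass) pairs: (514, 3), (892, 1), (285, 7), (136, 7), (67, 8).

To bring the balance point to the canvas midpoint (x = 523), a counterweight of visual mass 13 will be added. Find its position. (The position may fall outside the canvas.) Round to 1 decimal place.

With the counterweight, Σw becomes 3 + 1 + 7 + 7 + 8 + 13 = 39.
Along x: (5917 + 13·x) / 39 = 523 (existing moment 3·514 + 1·892 + 7·285 + 7·136 + 8·67 = 5917) ⇒ x = (20397 − 5917) / 13 ≈ 1113.85.

x ≈ 1113.8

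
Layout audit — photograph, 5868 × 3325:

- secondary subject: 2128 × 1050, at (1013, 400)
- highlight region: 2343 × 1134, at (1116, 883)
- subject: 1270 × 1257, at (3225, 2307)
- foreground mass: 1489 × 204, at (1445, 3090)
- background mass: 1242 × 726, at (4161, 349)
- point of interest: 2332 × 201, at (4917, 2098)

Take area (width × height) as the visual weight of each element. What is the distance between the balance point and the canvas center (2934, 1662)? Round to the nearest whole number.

Areas → weights: secondary subject 2128·1050 = 2234400, highlight region 2343·1134 = 2656962, subject 1270·1257 = 1596390, foreground mass 1489·204 = 303756, background mass 1242·726 = 901692, point of interest 2332·201 = 468732; Σw = 8161932.
Σw·x = 16872597618; x̄ = 16872597618/8161932 ≈ 2067.23.
y: moment 9159425460 / weight 8161932 ≈ 1122.21
Relative to (2934, 1662): Δ = (-866.77, -539.79); |Δ| = √(-866.77² + -539.79²) ≈ 1021.11.

≈ 1021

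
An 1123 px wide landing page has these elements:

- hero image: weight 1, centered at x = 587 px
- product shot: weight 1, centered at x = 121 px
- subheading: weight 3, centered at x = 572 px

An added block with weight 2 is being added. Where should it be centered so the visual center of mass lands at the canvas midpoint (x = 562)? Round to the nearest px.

x ≈ 755

After adding the added block, total weight = 1 + 1 + 3 + 2 = 7.
Along x: (2424 + 2·x) / 7 = 562 (existing moment 1·587 + 1·121 + 3·572 = 2424) ⇒ x = (3934 − 2424) / 2 ≈ 755.00.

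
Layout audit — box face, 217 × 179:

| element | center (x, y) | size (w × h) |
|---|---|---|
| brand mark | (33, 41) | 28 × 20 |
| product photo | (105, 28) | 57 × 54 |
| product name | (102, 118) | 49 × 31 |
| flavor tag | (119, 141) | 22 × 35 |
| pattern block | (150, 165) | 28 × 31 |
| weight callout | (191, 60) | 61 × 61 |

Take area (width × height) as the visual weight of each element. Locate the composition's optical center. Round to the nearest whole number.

Taking area as weight: brand mark 28·20 = 560, product photo 57·54 = 3078, product name 49·31 = 1519, flavor tag 22·35 = 770, pattern block 28·31 = 868, weight callout 61·61 = 3721. Sum 10516.
x-moment: 560·33 + 3078·105 + 1519·102 + 770·119 + 868·150 + 3721·191 = 1429149; centroid 1429149/10516 ≈ 135.90.
y-moment: 560·41 + 3078·28 + 1519·118 + 770·141 + 868·165 + 3721·60 = 763436; centroid 763436/10516 ≈ 72.60.

(136, 73)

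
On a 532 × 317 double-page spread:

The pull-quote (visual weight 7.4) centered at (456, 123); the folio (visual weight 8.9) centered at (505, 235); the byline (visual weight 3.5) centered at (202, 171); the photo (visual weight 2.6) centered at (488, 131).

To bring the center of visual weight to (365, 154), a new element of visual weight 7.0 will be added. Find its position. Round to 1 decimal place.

New total weight: (7.4 + 8.9 + 3.5 + 2.6) + 7.0 = 29.4.
x: target moment 29.4×365 = 10731.0; current 7.4·456 + 8.9·505 + 3.5·202 + 2.6·488 = 9844.7; the new element supplies 886.3, so x = 886.3/7.0 ≈ 126.61.
y: target moment 29.4×154 = 4527.6; current 7.4·123 + 8.9·235 + 3.5·171 + 2.6·131 = 3940.8; the new element supplies 586.8, so y = 586.8/7.0 ≈ 83.83.

(126.6, 83.8)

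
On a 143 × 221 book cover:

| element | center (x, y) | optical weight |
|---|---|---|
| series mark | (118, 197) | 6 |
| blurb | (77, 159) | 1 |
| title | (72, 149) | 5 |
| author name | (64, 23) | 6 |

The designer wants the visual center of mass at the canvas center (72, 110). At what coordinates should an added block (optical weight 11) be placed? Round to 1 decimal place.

With the added block, Σw becomes 6 + 1 + 5 + 6 + 11 = 29.
x: need Σw·x = 29·72 = 2088. Existing = 6·118 + 1·77 + 5·72 + 6·64 = 1529. Remainder 559 / 11 ≈ 50.82.
y: need Σw·y = 29·110 = 3190. Existing = 6·197 + 1·159 + 5·149 + 6·23 = 2224. Remainder 966 / 11 ≈ 87.82.

(50.8, 87.8)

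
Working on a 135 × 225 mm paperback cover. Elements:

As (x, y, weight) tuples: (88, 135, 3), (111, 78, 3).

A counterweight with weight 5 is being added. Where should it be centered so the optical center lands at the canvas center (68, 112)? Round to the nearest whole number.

(30, 119)

New total weight: (3 + 3) + 5 = 11.
Along x: (597 + 5·x) / 11 = 68 (existing moment 3·88 + 3·111 = 597) ⇒ x = (748 − 597) / 5 ≈ 30.20.
Along y: (639 + 5·y) / 11 = 112 (existing moment 3·135 + 3·78 = 639) ⇒ y = (1232 − 639) / 5 ≈ 118.60.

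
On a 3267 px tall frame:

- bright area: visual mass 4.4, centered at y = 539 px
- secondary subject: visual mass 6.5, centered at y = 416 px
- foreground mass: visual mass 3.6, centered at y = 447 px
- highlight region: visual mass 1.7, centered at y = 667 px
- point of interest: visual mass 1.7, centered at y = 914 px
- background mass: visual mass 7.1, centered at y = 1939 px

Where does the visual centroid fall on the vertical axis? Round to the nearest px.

y ≈ 926

Σw = 4.4 + 6.5 + 3.6 + 1.7 + 1.7 + 7.1 = 25.0.
Σw·y = 23139.4; ȳ = 23139.4/25.0 ≈ 925.58.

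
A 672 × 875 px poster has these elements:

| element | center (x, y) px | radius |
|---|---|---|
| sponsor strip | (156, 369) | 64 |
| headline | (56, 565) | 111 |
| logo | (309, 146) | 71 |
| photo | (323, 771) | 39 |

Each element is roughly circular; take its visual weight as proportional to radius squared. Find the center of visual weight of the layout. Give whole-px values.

Weights ∝ r²: sponsor strip 64² = 4096, headline 111² = 12321, logo 71² = 5041, photo 39² = 1521; Σw = 22979.
Σw·x = 4096·156 + 12321·56 + 5041·309 + 1521·323 = 3377904, so x̄ = 3377904/22979 ≈ 147.00.
Σw·y = 4096·369 + 12321·565 + 5041·146 + 1521·771 = 10381466, so ȳ = 10381466/22979 ≈ 451.78.

(147, 452)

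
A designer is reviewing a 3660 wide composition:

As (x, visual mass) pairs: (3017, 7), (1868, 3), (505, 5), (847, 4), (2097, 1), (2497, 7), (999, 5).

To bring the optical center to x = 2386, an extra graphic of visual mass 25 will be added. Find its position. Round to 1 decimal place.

x ≈ 3151.8

New total weight: (7 + 3 + 5 + 4 + 1 + 7 + 5) + 25 = 57.
Along x: (57207 + 25·x) / 57 = 2386 (existing moment 7·3017 + 3·1868 + 5·505 + 4·847 + 1·2097 + 7·2497 + 5·999 = 57207) ⇒ x = (136002 − 57207) / 25 ≈ 3151.80.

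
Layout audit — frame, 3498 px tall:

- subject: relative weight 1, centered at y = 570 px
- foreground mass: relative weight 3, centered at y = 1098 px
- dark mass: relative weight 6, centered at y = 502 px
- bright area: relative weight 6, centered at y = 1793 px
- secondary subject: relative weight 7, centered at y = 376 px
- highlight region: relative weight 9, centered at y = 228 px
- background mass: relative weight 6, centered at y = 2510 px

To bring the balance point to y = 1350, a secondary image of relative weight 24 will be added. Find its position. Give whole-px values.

y ≈ 1930

With the secondary image, Σw becomes 1 + 3 + 6 + 6 + 7 + 9 + 6 + 24 = 62.
Along y: (37378 + 24·y) / 62 = 1350 (existing moment 1·570 + 3·1098 + 6·502 + 6·1793 + 7·376 + 9·228 + 6·2510 = 37378) ⇒ y = (83700 − 37378) / 24 ≈ 1930.08.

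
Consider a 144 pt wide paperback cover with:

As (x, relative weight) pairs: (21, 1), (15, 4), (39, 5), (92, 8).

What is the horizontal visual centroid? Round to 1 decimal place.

x ≈ 56.2

Σw = 1 + 4 + 5 + 8 = 18.
x-moment: 1·21 + 4·15 + 5·39 + 8·92 = 1012; centroid 1012/18 ≈ 56.22.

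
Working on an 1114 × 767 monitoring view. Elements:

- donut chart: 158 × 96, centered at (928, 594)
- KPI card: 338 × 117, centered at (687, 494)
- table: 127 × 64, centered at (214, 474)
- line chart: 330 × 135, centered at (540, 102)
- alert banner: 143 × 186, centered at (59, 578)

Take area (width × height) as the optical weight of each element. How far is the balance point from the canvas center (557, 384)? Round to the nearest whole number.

≈ 45

Areas: donut chart 158·96 = 15168, KPI card 338·117 = 39546, table 127·64 = 8128, line chart 330·135 = 44550, alert banner 143·186 = 26598. Total weight = 133990.
Σw·x = 15168·928 + 39546·687 + 8128·214 + 44550·540 + 26598·59 = 68609680, so x̄ = 68609680/133990 ≈ 512.05.
Σw·y = 15168·594 + 39546·494 + 8128·474 + 44550·102 + 26598·578 = 52315932, so ȳ = 52315932/133990 ≈ 390.45.
Relative to (557, 384): Δ = (-44.95, 6.45); |Δ| = √(-44.95² + 6.45²) ≈ 45.41.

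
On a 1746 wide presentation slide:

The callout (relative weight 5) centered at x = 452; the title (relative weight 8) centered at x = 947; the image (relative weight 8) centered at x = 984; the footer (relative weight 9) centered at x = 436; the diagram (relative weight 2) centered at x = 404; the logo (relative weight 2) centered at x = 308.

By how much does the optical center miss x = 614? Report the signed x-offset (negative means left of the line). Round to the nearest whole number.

Total weight = 5 + 8 + 8 + 9 + 2 + 2 = 34.
Σw·x = 5·452 + 8·947 + 8·984 + 9·436 + 2·404 + 2·308 = 23056, so x̄ = 23056/34 ≈ 678.12.
Offset from x = 614: 678.12 − 614 ≈ 64.12.

≈ 64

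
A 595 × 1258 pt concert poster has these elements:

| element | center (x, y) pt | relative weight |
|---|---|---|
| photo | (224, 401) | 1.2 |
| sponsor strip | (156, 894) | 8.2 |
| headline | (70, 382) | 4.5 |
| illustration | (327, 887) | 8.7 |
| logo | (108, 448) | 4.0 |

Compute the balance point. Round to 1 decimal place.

Σw = 1.2 + 8.2 + 4.5 + 8.7 + 4.0 = 26.6.
x-moment: 1.2·224 + 8.2·156 + 4.5·70 + 8.7·327 + 4.0·108 = 5139.9; centroid 5139.9/26.6 ≈ 193.23.
y-moment: 1.2·401 + 8.2·894 + 4.5·382 + 8.7·887 + 4.0·448 = 19039.9; centroid 19039.9/26.6 ≈ 715.79.

(193.2, 715.8)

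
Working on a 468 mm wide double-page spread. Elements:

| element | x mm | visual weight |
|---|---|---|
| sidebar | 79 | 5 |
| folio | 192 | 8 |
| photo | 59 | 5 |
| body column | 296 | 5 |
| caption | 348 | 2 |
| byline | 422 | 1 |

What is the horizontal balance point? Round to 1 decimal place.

x ≈ 185.5

Weights sum to 5 + 8 + 5 + 5 + 2 + 1 = 26.
Σw·x = 5·79 + 8·192 + 5·59 + 5·296 + 2·348 + 1·422 = 4824, so x̄ = 4824/26 ≈ 185.54.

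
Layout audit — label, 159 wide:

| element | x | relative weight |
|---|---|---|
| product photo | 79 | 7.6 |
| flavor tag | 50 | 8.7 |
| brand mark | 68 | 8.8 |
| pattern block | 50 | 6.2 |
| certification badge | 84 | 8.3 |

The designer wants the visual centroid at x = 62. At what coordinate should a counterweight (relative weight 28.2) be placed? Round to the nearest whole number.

x ≈ 55

With the counterweight, Σw becomes 7.6 + 8.7 + 8.8 + 6.2 + 8.3 + 28.2 = 67.8.
x: need Σw·x = 67.8·62 = 4203.6. Existing = 7.6·79 + 8.7·50 + 8.8·68 + 6.2·50 + 8.3·84 = 2641.0. Remainder 1562.6 / 28.2 ≈ 55.41.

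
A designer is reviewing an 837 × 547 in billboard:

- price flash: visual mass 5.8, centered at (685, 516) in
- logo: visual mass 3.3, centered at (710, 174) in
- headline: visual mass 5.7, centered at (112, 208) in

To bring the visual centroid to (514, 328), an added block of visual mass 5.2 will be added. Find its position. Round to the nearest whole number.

With the added block, Σw becomes 5.8 + 3.3 + 5.7 + 5.2 = 20.0.
Along x: (6954.4 + 5.2·x) / 20.0 = 514 (existing moment 5.8·685 + 3.3·710 + 5.7·112 = 6954.4) ⇒ x = (10280.0 − 6954.4) / 5.2 ≈ 639.54.
Along y: (4752.6 + 5.2·y) / 20.0 = 328 (existing moment 5.8·516 + 3.3·174 + 5.7·208 = 4752.6) ⇒ y = (6560.0 − 4752.6) / 5.2 ≈ 347.58.

(640, 348)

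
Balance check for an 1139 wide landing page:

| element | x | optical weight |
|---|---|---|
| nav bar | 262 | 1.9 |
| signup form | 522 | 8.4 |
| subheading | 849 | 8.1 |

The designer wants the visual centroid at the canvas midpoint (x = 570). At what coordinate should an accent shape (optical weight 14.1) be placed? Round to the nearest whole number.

x ≈ 480

New total weight: (1.9 + 8.4 + 8.1) + 14.1 = 32.5.
Along x: (11759.5 + 14.1·x) / 32.5 = 570 (existing moment 1.9·262 + 8.4·522 + 8.1·849 = 11759.5) ⇒ x = (18525.0 − 11759.5) / 14.1 ≈ 479.82.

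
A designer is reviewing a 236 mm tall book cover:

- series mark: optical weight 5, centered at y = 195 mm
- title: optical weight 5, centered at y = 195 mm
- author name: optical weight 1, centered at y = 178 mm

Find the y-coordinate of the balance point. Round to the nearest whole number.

Weights sum to 5 + 5 + 1 = 11.
y: (5·195 + 5·195 + 1·178) / 11 = 2128 / 11 ≈ 193.45

y ≈ 193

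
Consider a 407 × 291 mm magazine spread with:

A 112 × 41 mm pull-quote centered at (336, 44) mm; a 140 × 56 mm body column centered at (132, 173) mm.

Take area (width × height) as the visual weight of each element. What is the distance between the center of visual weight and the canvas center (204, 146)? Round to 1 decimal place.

≈ 20.9 mm

Areas: pull-quote 112·41 = 4592, body column 140·56 = 7840. Total weight = 12432.
x: (4592·336 + 7840·132) / 12432 = 2577792 / 12432 ≈ 207.35
y: (4592·44 + 7840·173) / 12432 = 1558368 / 12432 ≈ 125.35
Relative to (204, 146): Δ = (3.35, -20.65); |Δ| = √(3.35² + -20.65²) ≈ 20.92.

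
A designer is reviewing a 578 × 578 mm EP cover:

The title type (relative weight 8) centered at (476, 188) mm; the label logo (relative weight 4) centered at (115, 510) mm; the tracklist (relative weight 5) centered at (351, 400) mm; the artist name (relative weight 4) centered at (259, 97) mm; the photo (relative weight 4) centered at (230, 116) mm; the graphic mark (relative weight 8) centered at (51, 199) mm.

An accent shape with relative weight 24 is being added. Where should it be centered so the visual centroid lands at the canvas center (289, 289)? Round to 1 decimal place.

New total weight: (8 + 4 + 5 + 4 + 4 + 8) + 24 = 57.
Along x: (8387 + 24·x) / 57 = 289 (existing moment 8·476 + 4·115 + 5·351 + 4·259 + 4·230 + 8·51 = 8387) ⇒ x = (16473 − 8387) / 24 ≈ 336.92.
Along y: (7988 + 24·y) / 57 = 289 (existing moment 8·188 + 4·510 + 5·400 + 4·97 + 4·116 + 8·199 = 7988) ⇒ y = (16473 − 7988) / 24 ≈ 353.54.

(336.9, 353.5)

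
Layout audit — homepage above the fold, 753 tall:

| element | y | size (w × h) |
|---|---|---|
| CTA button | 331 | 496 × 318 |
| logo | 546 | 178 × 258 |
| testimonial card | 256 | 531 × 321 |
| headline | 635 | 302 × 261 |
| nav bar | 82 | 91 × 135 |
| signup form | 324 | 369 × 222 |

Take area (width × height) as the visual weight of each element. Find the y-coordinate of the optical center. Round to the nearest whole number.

y ≈ 363

Taking area as weight: CTA button 496·318 = 157728, logo 178·258 = 45924, testimonial card 531·321 = 170451, headline 302·261 = 78822, nav bar 91·135 = 12285, signup form 369·222 = 81918. Sum 547128.
Σw·y = 157728·331 + 45924·546 + 170451·256 + 78822·635 + 12285·82 + 81918·324 = 198518700, so ȳ = 198518700/547128 ≈ 362.84.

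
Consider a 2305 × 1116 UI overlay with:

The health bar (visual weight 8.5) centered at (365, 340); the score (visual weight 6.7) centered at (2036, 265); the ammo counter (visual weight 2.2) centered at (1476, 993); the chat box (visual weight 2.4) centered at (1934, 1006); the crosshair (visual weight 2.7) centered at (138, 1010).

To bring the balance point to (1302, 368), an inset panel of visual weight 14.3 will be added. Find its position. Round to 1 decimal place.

(1602.0, 108.5)

After adding the inset panel, total weight = 8.5 + 6.7 + 2.2 + 2.4 + 2.7 + 14.3 = 36.8.
Along x: (25005.1 + 14.3·x) / 36.8 = 1302 (existing moment 8.5·365 + 6.7·2036 + 2.2·1476 + 2.4·1934 + 2.7·138 = 25005.1) ⇒ x = (47913.6 − 25005.1) / 14.3 ≈ 1601.99.
Along y: (11991.5 + 14.3·y) / 36.8 = 368 (existing moment 8.5·340 + 6.7·265 + 2.2·993 + 2.4·1006 + 2.7·1010 = 11991.5) ⇒ y = (13542.4 − 11991.5) / 14.3 ≈ 108.45.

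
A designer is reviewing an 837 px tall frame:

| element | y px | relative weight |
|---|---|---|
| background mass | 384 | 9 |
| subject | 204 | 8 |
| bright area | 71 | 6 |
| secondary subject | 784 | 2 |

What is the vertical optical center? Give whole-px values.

Weights sum to 9 + 8 + 6 + 2 = 25.
y: (9·384 + 8·204 + 6·71 + 2·784) / 25 = 7082 / 25 ≈ 283.28

y ≈ 283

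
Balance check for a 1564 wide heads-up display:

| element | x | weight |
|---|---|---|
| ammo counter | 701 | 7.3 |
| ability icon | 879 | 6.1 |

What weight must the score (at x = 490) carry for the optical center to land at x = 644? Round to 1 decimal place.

Existing Σw = 13.4 (7.3 + 6.1); existing moment 7.3·701 + 6.1·879 = 10479.2.
For the centroid to hit 644: (10479.2 + w·490) / (13.4 + w) = 644.
Solving: w = (644·13.4 − 10479.2) / (490 − 644) = -1849.6 / -154 ≈ 12.01.

w ≈ 12.0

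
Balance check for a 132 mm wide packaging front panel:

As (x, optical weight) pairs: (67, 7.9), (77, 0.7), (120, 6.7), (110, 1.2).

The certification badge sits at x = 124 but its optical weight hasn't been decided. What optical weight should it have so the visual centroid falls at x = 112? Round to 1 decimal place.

w ≈ 27.4

Existing Σw = 16.5 (7.9 + 0.7 + 6.7 + 1.2); existing moment 7.9·67 + 0.7·77 + 6.7·120 + 1.2·110 = 1519.2.
For the centroid to hit 112: (1519.2 + w·124) / (16.5 + w) = 112.
Rearranging, w·(124 − 112) = 112·16.5 − 1519.2 = 328.8, so w ≈ 328.8/12 = 27.40.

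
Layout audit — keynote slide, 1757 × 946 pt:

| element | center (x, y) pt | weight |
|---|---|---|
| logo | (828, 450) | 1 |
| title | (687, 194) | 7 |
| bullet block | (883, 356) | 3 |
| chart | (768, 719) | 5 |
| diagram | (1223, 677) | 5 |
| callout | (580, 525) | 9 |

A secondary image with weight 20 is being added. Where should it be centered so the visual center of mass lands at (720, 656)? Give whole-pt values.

With the secondary image, Σw becomes 1 + 7 + 3 + 5 + 5 + 9 + 20 = 50.
Along x: (23461 + 20·x) / 50 = 720 (existing moment 1·828 + 7·687 + 3·883 + 5·768 + 5·1223 + 9·580 = 23461) ⇒ x = (36000 − 23461) / 20 ≈ 626.95.
Along y: (14581 + 20·y) / 50 = 656 (existing moment 1·450 + 7·194 + 3·356 + 5·719 + 5·677 + 9·525 = 14581) ⇒ y = (32800 − 14581) / 20 ≈ 910.95.

(627, 911)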